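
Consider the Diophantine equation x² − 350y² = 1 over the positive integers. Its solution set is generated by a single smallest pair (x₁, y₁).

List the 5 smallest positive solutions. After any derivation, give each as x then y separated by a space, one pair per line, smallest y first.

449 24
403201 21552
362074049 19353672
325142092801 17379575904
291977237261249 15606839808120

√350 = [18; 1,2,2,2,1,36, …], period ℓ=6 (even) → k=5
step 0: (18, 1)  from 18·(1,0) + (0,1)
step 1: (19, 1)  from 1·(18,1) + (1,0)
step 2: (56, 3)  from 2·(19,1) + (18,1)
step 3: (131, 7)  from 2·(56,3) + (19,1)
step 4: (318, 17)  from 2·(131,7) + (56,3)
step 5: (449, 24)  from 1·(318,17) + (131,7)
(x₁, y₁) = (449, 24);  449² − 350·24² = 1 ✓
k=2:  x_2 = 449·449+350·24·24 = 403201,  y_2 = 449·24+24·449 = 21552
k=3:  x_3 = 449·403201+350·24·21552 = 362074049,  y_3 = 449·21552+24·403201 = 19353672
k=4:  x_4 = 449·362074049+350·24·19353672 = 325142092801,  y_4 = 449·19353672+24·362074049 = 17379575904
k=5:  x_5 = 449·325142092801+350·24·17379575904 = 291977237261249,  y_5 = 449·17379575904+24·325142092801 = 15606839808120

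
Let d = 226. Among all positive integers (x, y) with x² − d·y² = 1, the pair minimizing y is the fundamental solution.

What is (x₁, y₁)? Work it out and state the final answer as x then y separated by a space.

451 30

√226 = [15; 30, …], period ℓ=1 (odd) → k=1
k=0  a_k=15  p_k/q_k = 15/1
k=1  a_k=30  p_k/q_k = 451/30
(x₁, y₁) = (451, 30);  451² − 226·30² = 1 ✓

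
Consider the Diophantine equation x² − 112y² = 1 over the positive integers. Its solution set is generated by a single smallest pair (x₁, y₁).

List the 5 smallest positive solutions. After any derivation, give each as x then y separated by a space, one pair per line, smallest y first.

127 12
32257 3048
8193151 774180
2081028097 196638672
528572943487 49945448508

√112 → a₀=10, period (1,1,2,1,1,20); ℓ=6 even so k=5
k=0  a_k=10  p_k/q_k = 10/1
…
k=4  a_k=1  p_k/q_k = 74/7
k=5  a_k=1  p_k/q_k = 127/12
→ (127, 12).  Check: 127²=16129, 112·12²=16128, difference 1.
(x_2, y_2) = (127·127 + 112·12·12, 127·12 + 12·127) = (32257, 3048)
(x_3, y_3) = (127·32257 + 112·12·3048, 127·3048 + 12·32257) = (8193151, 774180)
(x_4, y_4) = (127·8193151 + 112·12·774180, 127·774180 + 12·8193151) = (2081028097, 196638672)
(x_5, y_5) = (127·2081028097 + 112·12·196638672, 127·196638672 + 12·2081028097) = (528572943487, 49945448508)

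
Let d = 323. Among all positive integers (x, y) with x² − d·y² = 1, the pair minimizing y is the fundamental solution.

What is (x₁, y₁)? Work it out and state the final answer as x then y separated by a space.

√323 = [17; 1,34, …], period ℓ=2 (even) → k=1
step 0: (17, 1)  from 17·(1,0) + (0,1)
step 1: (18, 1)  from 1·(17,1) + (1,0)
fundamental: x₁=18, y₁=1  (since 324 − 323·1 = 1)

18 1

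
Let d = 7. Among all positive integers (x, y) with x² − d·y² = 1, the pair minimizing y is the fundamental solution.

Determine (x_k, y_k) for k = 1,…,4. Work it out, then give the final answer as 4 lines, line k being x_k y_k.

√7 → a₀=2, period (1,1,1,4); ℓ=4 even so k=3
a_0=2:  p_0=2·1+0=2,  q_0=2·0+1=1
…
a_2=1:  p_2=1·3+2=5,  q_2=1·1+1=2
a_3=1:  p_3=1·5+3=8,  q_3=1·2+1=3
(x₁, y₁) = (8, 3);  8² − 7·3² = 1 ✓
k=2:  x_2 = 8·8+7·3·3 = 127,  y_2 = 8·3+3·8 = 48
k=3:  x_3 = 8·127+7·3·48 = 2024,  y_3 = 8·48+3·127 = 765
k=4:  x_4 = 8·2024+7·3·765 = 32257,  y_4 = 8·765+3·2024 = 12192

8 3
127 48
2024 765
32257 12192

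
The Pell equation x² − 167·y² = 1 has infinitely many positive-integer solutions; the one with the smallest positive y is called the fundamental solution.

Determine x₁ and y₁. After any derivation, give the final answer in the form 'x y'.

d=167: √d = [12; 1,11,1,24] (ℓ=4, even), read p_3/q_3
step 0: (12, 1)  from 12·(1,0) + (0,1)
step 1: (13, 1)  from 1·(12,1) + (1,0)
step 2: (155, 12)  from 11·(13,1) + (12,1)
step 3: (168, 13)  from 1·(155,12) + (13,1)
fundamental: x₁=168, y₁=13  (since 28224 − 167·169 = 1)

168 13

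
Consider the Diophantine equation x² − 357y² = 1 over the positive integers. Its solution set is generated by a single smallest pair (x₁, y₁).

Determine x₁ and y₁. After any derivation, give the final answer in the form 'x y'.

[18; 1,8,2,8,1,36] for √357; ℓ=6 ⇒ convergent index 5
k=0  a_k=18  p_k/q_k = 18/1
…
k=2  a_k=8  p_k/q_k = 170/9
…
k=4  a_k=8  p_k/q_k = 3042/161
k=5  a_k=1  p_k/q_k = 3401/180
(x₁, y₁) = (3401, 180);  3401² − 357·180² = 1 ✓

3401 180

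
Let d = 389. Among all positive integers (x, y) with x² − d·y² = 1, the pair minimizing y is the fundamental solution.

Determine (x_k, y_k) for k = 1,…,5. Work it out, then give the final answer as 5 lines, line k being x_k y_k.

[19; 1,2,1,1,1,1,2,1,38] for √389; ℓ=9 ⇒ convergent index 17
a_0=19:  p_0=19·1+0=19,  q_0=19·0+1=1
a_1=1:  p_1=1·19+1=20,  q_1=1·1+0=1
a_2=2:  p_2=2·20+19=59,  q_2=2·1+1=3
…
a_6=1:  p_6=1·217+138=355,  q_6=1·11+7=18
…
a_9=38:  p_9=38·1282+927=49643,  q_9=38·65+47=2517
a_10=1:  p_10=1·49643+1282=50925,  q_10=1·2517+65=2582
…
a_15=1:  p_15=1·556329+353911=910240,  q_15=1·28207+17944=46151
a_16=2:  p_16=2·910240+556329=2376809,  q_16=2·46151+28207=120509
a_17=1:  p_17=1·2376809+910240=3287049,  q_17=1·120509+46151=166660
(x₁, y₁) = (3287049, 166660);  3287049² − 389·166660² = 1 ✓
(3287049+166660√389)^2 = 21609382256801 + 1095639172680√389
(3287049+166660√389)^3 = 142062196675667653449 + 7202839293837075980√389
(3287049+166660√389)^4 = 933930803041091759821507201 + 47352171395934637886793360√389
(3287049+166660√389)^5 = 6139752624410693193862375179426249 + 311297815269663908222998617313300√389

3287049 166660
21609382256801 1095639172680
142062196675667653449 7202839293837075980
933930803041091759821507201 47352171395934637886793360
6139752624410693193862375179426249 311297815269663908222998617313300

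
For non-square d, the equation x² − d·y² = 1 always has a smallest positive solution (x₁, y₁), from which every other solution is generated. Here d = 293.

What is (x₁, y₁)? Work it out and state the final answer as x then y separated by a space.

12320649 719780

[17; 8,1,1,8,34] for √293; ℓ=5 ⇒ convergent index 9
i=0: a=17 ⇒ p=17, q=1
i=1: a=8 ⇒ p=137, q=8
…
i=4: a=8 ⇒ p=2482, q=145
…
i=6: a=8 ⇒ p=679914, q=39721
i=7: a=1 ⇒ p=764593, q=44668
i=8: a=1 ⇒ p=1444507, q=84389
i=9: a=8 ⇒ p=12320649, q=719780
(x₁, y₁) = (12320649, 719780);  12320649² − 293·719780² = 1 ✓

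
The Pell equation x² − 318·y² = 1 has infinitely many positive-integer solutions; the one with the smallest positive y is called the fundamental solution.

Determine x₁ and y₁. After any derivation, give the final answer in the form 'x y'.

[17; 1,4,1,34] for √318; ℓ=4 ⇒ convergent index 3
step 0: (17, 1)  from 17·(1,0) + (0,1)
step 1: (18, 1)  from 1·(17,1) + (1,0)
step 2: (89, 5)  from 4·(18,1) + (17,1)
step 3: (107, 6)  from 1·(89,5) + (18,1)
fundamental: x₁=107, y₁=6  (since 11449 − 318·36 = 1)

107 6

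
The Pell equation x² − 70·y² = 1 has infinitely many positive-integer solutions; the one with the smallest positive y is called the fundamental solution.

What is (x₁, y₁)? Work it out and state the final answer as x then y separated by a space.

√70 = [8; 2,1,2,1,2,16, …], period ℓ=6 (even) → k=5
a_0=8:  p_0=8·1+0=8,  q_0=8·0+1=1
…
a_4=1:  p_4=1·67+25=92,  q_4=1·8+3=11
a_5=2:  p_5=2·92+67=251,  q_5=2·11+8=30
(x₁, y₁) = (251, 30);  251² − 70·30² = 1 ✓

251 30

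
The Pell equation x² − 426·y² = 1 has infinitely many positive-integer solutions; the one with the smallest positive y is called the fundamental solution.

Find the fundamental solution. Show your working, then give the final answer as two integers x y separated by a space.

88751 4300

√426 = [20; 1,1,1,3,2,6,2,3,1,1,1,40, …], period ℓ=12 (even) → k=11
k=0  a_k=20  p_k/q_k = 20/1
k=1  a_k=1  p_k/q_k = 21/1
k=2  a_k=1  p_k/q_k = 41/2
k=3  a_k=1  p_k/q_k = 62/3
k=4  a_k=3  p_k/q_k = 227/11
k=5  a_k=2  p_k/q_k = 516/25
k=6  a_k=6  p_k/q_k = 3323/161
k=7  a_k=2  p_k/q_k = 7162/347
k=8  a_k=3  p_k/q_k = 24809/1202
k=9  a_k=1  p_k/q_k = 31971/1549
k=10  a_k=1  p_k/q_k = 56780/2751
k=11  a_k=1  p_k/q_k = 88751/4300
(x₁, y₁) = (88751, 4300);  88751² − 426·4300² = 1 ✓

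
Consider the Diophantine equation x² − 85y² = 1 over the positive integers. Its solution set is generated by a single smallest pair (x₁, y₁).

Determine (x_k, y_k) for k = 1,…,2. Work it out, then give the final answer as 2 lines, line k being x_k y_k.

√85 → a₀=9, period (4,1,1,4,18); ℓ=5 odd so k=9
step 0: (9, 1)  from 9·(1,0) + (0,1)
…
step 2: (46, 5)  from 1·(37,4) + (9,1)
step 3: (83, 9)  from 1·(46,5) + (37,4)
step 4: (378, 41)  from 4·(83,9) + (46,5)
step 5: (6887, 747)  from 18·(378,41) + (83,9)
…
step 7: (34813, 3776)  from 1·(27926,3029) + (6887,747)
step 8: (62739, 6805)  from 1·(34813,3776) + (27926,3029)
step 9: (285769, 30996)  from 4·(62739,6805) + (34813,3776)
fundamental: x₁=285769, y₁=30996  (since 81663921361 − 85·960752016 = 1)
k=2:  x_2 = 285769·285769+85·30996·30996 = 163327842721,  y_2 = 285769·30996+30996·285769 = 17715391848

285769 30996
163327842721 17715391848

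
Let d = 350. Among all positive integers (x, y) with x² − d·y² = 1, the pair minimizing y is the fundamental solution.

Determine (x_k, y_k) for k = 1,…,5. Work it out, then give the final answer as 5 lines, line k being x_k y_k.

[18; 1,2,2,2,1,36] for √350; ℓ=6 ⇒ convergent index 5
k=0  a_k=18  p_k/q_k = 18/1
k=1  a_k=1  p_k/q_k = 19/1
k=2  a_k=2  p_k/q_k = 56/3
…
k=4  a_k=2  p_k/q_k = 318/17
k=5  a_k=1  p_k/q_k = 449/24
→ (449, 24).  Check: 449²=201601, 350·24²=201600, difference 1.
n=2: (449,24)∘(449,24) = (449·449+350·24·24, 449·24+24·449) = (403201,21552)
n=3: (403201,21552)∘(449,24) = (449·403201+350·24·21552, 449·21552+24·403201) = (362074049,19353672)
n=4: (362074049,19353672)∘(449,24) = (449·362074049+350·24·19353672, 449·19353672+24·362074049) = (325142092801,17379575904)
n=5: (325142092801,17379575904)∘(449,24) = (449·325142092801+350·24·17379575904, 449·17379575904+24·325142092801) = (291977237261249,15606839808120)

449 24
403201 21552
362074049 19353672
325142092801 17379575904
291977237261249 15606839808120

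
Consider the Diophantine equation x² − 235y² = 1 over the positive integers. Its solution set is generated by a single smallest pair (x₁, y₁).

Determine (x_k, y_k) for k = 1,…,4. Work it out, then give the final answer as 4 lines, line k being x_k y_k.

46 3
4231 276
389206 25389
35802721 2335512

[15; 3,30] for √235; ℓ=2 ⇒ convergent index 1
i=0: a=15 ⇒ p=15, q=1
i=1: a=3 ⇒ p=46, q=3
(x₁, y₁) = (46, 3);  46² − 235·3² = 1 ✓
n=2: (46,3)∘(46,3) = (46·46+235·3·3, 46·3+3·46) = (4231,276)
n=3: (4231,276)∘(46,3) = (46·4231+235·3·276, 46·276+3·4231) = (389206,25389)
n=4: (389206,25389)∘(46,3) = (46·389206+235·3·25389, 46·25389+3·389206) = (35802721,2335512)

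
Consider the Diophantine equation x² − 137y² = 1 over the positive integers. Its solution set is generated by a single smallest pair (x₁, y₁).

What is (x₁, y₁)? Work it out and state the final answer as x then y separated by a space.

[11; 1,2,2,1,1,2,2,1,22] for √137; ℓ=9 ⇒ convergent index 17
k=0  a_k=11  p_k/q_k = 11/1
k=1  a_k=1  p_k/q_k = 12/1
k=2  a_k=2  p_k/q_k = 35/3
…
k=8  a_k=1  p_k/q_k = 1744/149
…
k=11  a_k=2  p_k/q_k = 122279/10447
k=12  a_k=2  p_k/q_k = 285899/24426
…
k=14  a_k=1  p_k/q_k = 694077/59299
…
k=16  a_k=2  p_k/q_k = 4286741/366241
k=17  a_k=1  p_k/q_k = 6083073/519712
(x₁, y₁) = (6083073, 519712);  6083073² − 137·519712² = 1 ✓

6083073 519712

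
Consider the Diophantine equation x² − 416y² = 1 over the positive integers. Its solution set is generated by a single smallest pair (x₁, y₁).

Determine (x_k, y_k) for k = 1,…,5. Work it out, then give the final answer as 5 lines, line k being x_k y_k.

[20; 2,1,1,9,1,1,2,40] for √416; ℓ=8 ⇒ convergent index 7
a_0=20:  p_0=20·1+0=20,  q_0=20·0+1=1
…
a_4=9:  p_4=9·102+61=979,  q_4=9·5+3=48
a_5=1:  p_5=1·979+102=1081,  q_5=1·48+5=53
a_6=1:  p_6=1·1081+979=2060,  q_6=1·53+48=101
a_7=2:  p_7=2·2060+1081=5201,  q_7=2·101+53=255
(x₁, y₁) = (5201, 255);  5201² − 416·255² = 1 ✓
(5201+255√416)^2 = 54100801 + 2652510√416
(5201+255√416)^3 = 562756526801 + 27591408765√416
(5201+255√416)^4 = 5853793337683201 + 287005831321020√416
(5201+255√416)^5 = 60891157735824130001 + 2985434629809841275√416

5201 255
54100801 2652510
562756526801 27591408765
5853793337683201 287005831321020
60891157735824130001 2985434629809841275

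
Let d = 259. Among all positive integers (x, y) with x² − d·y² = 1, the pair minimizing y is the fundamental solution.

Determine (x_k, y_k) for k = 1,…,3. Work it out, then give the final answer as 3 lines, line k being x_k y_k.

d=259: √d = [16; 10,1,2,3,4,3,2,1,10,32] (ℓ=10, even), read p_9/q_9
a_0=16:  p_0=16·1+0=16,  q_0=16·0+1=1
a_1=10:  p_1=10·16+1=161,  q_1=10·1+0=10
…
a_5=4:  p_5=4·1722+515=7403,  q_5=4·107+32=460
…
a_7=2:  p_7=2·23931+7403=55265,  q_7=2·1487+460=3434
a_8=1:  p_8=1·55265+23931=79196,  q_8=1·3434+1487=4921
a_9=10:  p_9=10·79196+55265=847225,  q_9=10·4921+3434=52644
fundamental: x₁=847225, y₁=52644  (since 717790200625 − 259·2771390736 = 1)
n=2: (847225,52644)∘(847225,52644) = (847225·847225+259·52644·52644, 847225·52644+52644·847225) = (1435580401249,89202625800)
n=3: (1435580401249,89202625800)∘(847225,52644) = (847225·1435580401249+259·52644·89202625800, 847225·89202625800+52644·1435580401249) = (2432519210895520825,151149389286757356)

847225 52644
1435580401249 89202625800
2432519210895520825 151149389286757356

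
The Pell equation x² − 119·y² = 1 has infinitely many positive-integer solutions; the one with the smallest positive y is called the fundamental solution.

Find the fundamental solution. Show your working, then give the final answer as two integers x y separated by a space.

√119 → a₀=10, period (1,9,1,20); ℓ=4 even so k=3
k=0  a_k=10  p_k/q_k = 10/1
k=1  a_k=1  p_k/q_k = 11/1
k=2  a_k=9  p_k/q_k = 109/10
k=3  a_k=1  p_k/q_k = 120/11
→ (120, 11).  Check: 120²=14400, 119·11²=14399, difference 1.

120 11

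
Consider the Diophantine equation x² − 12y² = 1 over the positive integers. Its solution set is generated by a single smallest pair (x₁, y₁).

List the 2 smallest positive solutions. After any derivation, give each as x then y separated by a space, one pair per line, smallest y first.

d=12: √d = [3; 2,6] (ℓ=2, even), read p_1/q_1
k=0  a_k=3  p_k/q_k = 3/1
k=1  a_k=2  p_k/q_k = 7/2
→ (7, 2).  Check: 7²=49, 12·2²=48, difference 1.
(7+2√12)^2 = 97 + 28√12

7 2
97 28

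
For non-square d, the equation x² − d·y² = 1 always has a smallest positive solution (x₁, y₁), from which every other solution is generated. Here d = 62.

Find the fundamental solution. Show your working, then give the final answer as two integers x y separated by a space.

√62 = [7; 1,6,1,14, …], period ℓ=4 (even) → k=3
step 0: (7, 1)  from 7·(1,0) + (0,1)
…
step 2: (55, 7)  from 6·(8,1) + (7,1)
step 3: (63, 8)  from 1·(55,7) + (8,1)
(x₁, y₁) = (63, 8);  63² − 62·8² = 1 ✓

63 8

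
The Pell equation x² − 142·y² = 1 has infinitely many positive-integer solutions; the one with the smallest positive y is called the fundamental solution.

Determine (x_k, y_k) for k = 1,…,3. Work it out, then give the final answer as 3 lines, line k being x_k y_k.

143 12
40897 3432
11696399 981540

√142 = [11; 1,10,1,22, …], period ℓ=4 (even) → k=3
a_0=11:  p_0=11·1+0=11,  q_0=11·0+1=1
…
a_2=10:  p_2=10·12+11=131,  q_2=10·1+1=11
a_3=1:  p_3=1·131+12=143,  q_3=1·11+1=12
→ (143, 12).  Check: 143²=20449, 142·12²=20448, difference 1.
(143+12√142)^2 = 40897 + 3432√142
(143+12√142)^3 = 11696399 + 981540√142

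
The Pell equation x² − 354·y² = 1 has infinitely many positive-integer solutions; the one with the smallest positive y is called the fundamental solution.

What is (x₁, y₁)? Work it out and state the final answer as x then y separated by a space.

258065 13716

d=354: √d = [18; 1,4,2,2,18,2,2,4,1,36] (ℓ=10, even), read p_9/q_9
a_0=18:  p_0=18·1+0=18,  q_0=18·0+1=1
…
a_3=2:  p_3=2·94+19=207,  q_3=2·5+1=11
…
a_7=2:  p_7=2·19210+9351=47771,  q_7=2·1021+497=2539
a_8=4:  p_8=4·47771+19210=210294,  q_8=4·2539+1021=11177
a_9=1:  p_9=1·210294+47771=258065,  q_9=1·11177+2539=13716
→ (258065, 13716).  Check: 258065²=66597544225, 354·13716²=66597544224, difference 1.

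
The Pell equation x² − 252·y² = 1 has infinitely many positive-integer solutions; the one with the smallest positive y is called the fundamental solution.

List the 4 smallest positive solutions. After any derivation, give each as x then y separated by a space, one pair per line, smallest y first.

127 8
32257 2032
8193151 516120
2081028097 131092448

d=252: √d = [15; 1,6,1,30] (ℓ=4, even), read p_3/q_3
a_0=15:  p_0=15·1+0=15,  q_0=15·0+1=1
…
a_2=6:  p_2=6·16+15=111,  q_2=6·1+1=7
a_3=1:  p_3=1·111+16=127,  q_3=1·7+1=8
(x₁, y₁) = (127, 8);  127² − 252·8² = 1 ✓
(x_2, y_2) = (127·127 + 252·8·8, 127·8 + 8·127) = (32257, 2032)
(x_3, y_3) = (127·32257 + 252·8·2032, 127·2032 + 8·32257) = (8193151, 516120)
(x_4, y_4) = (127·8193151 + 252·8·516120, 127·516120 + 8·8193151) = (2081028097, 131092448)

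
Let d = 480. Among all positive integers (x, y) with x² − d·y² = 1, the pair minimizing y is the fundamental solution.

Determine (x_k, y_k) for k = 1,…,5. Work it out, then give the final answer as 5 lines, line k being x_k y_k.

√480 → a₀=21, period (1,9,1,42); ℓ=4 even so k=3
k=0  a_k=21  p_k/q_k = 21/1
k=1  a_k=1  p_k/q_k = 22/1
k=2  a_k=9  p_k/q_k = 219/10
k=3  a_k=1  p_k/q_k = 241/11
fundamental: x₁=241, y₁=11  (since 58081 − 480·121 = 1)
n=2: (241,11)∘(241,11) = (241·241+480·11·11, 241·11+11·241) = (116161,5302)
n=3: (116161,5302)∘(241,11) = (241·116161+480·11·5302, 241·5302+11·116161) = (55989361,2555553)
n=4: (55989361,2555553)∘(241,11) = (241·55989361+480·11·2555553, 241·2555553+11·55989361) = (26986755841,1231771244)
n=5: (26986755841,1231771244)∘(241,11) = (241·26986755841+480·11·1231771244, 241·1231771244+11·26986755841) = (13007560326001,593711184055)

241 11
116161 5302
55989361 2555553
26986755841 1231771244
13007560326001 593711184055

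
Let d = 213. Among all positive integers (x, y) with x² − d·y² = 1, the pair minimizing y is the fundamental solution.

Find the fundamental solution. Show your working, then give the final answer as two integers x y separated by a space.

√213 = [14; 1,1,2,6,1,8,1,6,2,1,1,28, …], period ℓ=12 (even) → k=11
k=0  a_k=14  p_k/q_k = 14/1
…
k=6  a_k=8  p_k/q_k = 4787/328
…
k=8  a_k=6  p_k/q_k = 36749/2518
k=9  a_k=2  p_k/q_k = 78825/5401
k=10  a_k=1  p_k/q_k = 115574/7919
k=11  a_k=1  p_k/q_k = 194399/13320
(x₁, y₁) = (194399, 13320);  194399² − 213·13320² = 1 ✓

194399 13320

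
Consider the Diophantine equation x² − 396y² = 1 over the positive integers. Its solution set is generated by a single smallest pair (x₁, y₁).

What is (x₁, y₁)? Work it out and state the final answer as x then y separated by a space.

199 10

√396 = [19; 1,8,1,38, …], period ℓ=4 (even) → k=3
k=0  a_k=19  p_k/q_k = 19/1
k=1  a_k=1  p_k/q_k = 20/1
k=2  a_k=8  p_k/q_k = 179/9
k=3  a_k=1  p_k/q_k = 199/10
fundamental: x₁=199, y₁=10  (since 39601 − 396·100 = 1)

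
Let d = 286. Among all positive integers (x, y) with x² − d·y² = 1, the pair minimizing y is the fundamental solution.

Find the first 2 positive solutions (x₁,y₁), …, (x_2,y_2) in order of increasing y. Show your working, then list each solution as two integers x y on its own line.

√286 → a₀=16, period (1,10,3,3,2,3,3,10,1,32); ℓ=10 even so k=9
a_0=16:  p_0=16·1+0=16,  q_0=16·0+1=1
a_1=1:  p_1=1·16+1=17,  q_1=1·1+0=1
…
a_4=3:  p_4=3·575+186=1911,  q_4=3·34+11=113
a_5=2:  p_5=2·1911+575=4397,  q_5=2·113+34=260
…
a_7=3:  p_7=3·15102+4397=49703,  q_7=3·893+260=2939
a_8=10:  p_8=10·49703+15102=512132,  q_8=10·2939+893=30283
a_9=1:  p_9=1·512132+49703=561835,  q_9=1·30283+2939=33222
fundamental: x₁=561835, y₁=33222  (since 315658567225 − 286·1103701284 = 1)
(x_2, y_2) = (561835·561835 + 286·33222·33222, 561835·33222 + 33222·561835) = (631317134449, 37330564740)

561835 33222
631317134449 37330564740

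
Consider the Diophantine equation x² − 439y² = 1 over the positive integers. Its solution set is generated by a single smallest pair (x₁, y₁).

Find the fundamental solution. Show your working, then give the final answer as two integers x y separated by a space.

√439 = [20; 1,19,1,40, …], period ℓ=4 (even) → k=3
i=0: a=20 ⇒ p=20, q=1
…
i=2: a=19 ⇒ p=419, q=20
i=3: a=1 ⇒ p=440, q=21
→ (440, 21).  Check: 440²=193600, 439·21²=193599, difference 1.

440 21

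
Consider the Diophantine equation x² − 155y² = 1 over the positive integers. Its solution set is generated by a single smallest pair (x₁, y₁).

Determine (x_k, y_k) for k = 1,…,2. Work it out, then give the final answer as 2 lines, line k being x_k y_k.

d=155: √d = [12; 2,4,2,24] (ℓ=4, even), read p_3/q_3
k=0  a_k=12  p_k/q_k = 12/1
k=1  a_k=2  p_k/q_k = 25/2
k=2  a_k=4  p_k/q_k = 112/9
k=3  a_k=2  p_k/q_k = 249/20
fundamental: x₁=249, y₁=20  (since 62001 − 155·400 = 1)
(x_2, y_2) = (249·249 + 155·20·20, 249·20 + 20·249) = (124001, 9960)

249 20
124001 9960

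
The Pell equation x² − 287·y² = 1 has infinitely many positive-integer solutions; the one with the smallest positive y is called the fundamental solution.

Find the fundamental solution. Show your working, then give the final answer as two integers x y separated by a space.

288 17

[16; 1,15,1,32] for √287; ℓ=4 ⇒ convergent index 3
step 0: (16, 1)  from 16·(1,0) + (0,1)
…
step 2: (271, 16)  from 15·(17,1) + (16,1)
step 3: (288, 17)  from 1·(271,16) + (17,1)
fundamental: x₁=288, y₁=17  (since 82944 − 287·289 = 1)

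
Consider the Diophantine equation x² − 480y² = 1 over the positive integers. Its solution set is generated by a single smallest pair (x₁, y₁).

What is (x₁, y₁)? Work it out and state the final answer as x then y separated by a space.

√480 → a₀=21, period (1,9,1,42); ℓ=4 even so k=3
a_0=21:  p_0=21·1+0=21,  q_0=21·0+1=1
…
a_2=9:  p_2=9·22+21=219,  q_2=9·1+1=10
a_3=1:  p_3=1·219+22=241,  q_3=1·10+1=11
fundamental: x₁=241, y₁=11  (since 58081 − 480·121 = 1)

241 11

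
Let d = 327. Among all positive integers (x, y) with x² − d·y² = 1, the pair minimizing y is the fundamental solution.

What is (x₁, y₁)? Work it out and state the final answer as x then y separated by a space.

217 12

√327 → a₀=18, period (12,36); ℓ=2 even so k=1
step 0: (18, 1)  from 18·(1,0) + (0,1)
step 1: (217, 12)  from 12·(18,1) + (1,0)
(x₁, y₁) = (217, 12);  217² − 327·12² = 1 ✓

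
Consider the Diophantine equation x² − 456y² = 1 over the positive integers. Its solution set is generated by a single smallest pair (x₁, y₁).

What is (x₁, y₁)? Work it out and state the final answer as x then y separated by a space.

[21; 2,1,4,1,2,42] for √456; ℓ=6 ⇒ convergent index 5
i=0: a=21 ⇒ p=21, q=1
…
i=4: a=1 ⇒ p=363, q=17
i=5: a=2 ⇒ p=1025, q=48
(x₁, y₁) = (1025, 48);  1025² − 456·48² = 1 ✓

1025 48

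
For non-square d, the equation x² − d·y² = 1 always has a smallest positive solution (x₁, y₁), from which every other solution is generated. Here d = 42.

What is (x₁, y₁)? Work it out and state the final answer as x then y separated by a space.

13 2

√42 = [6; 2,12, …], period ℓ=2 (even) → k=1
i=0: a=6 ⇒ p=6, q=1
i=1: a=2 ⇒ p=13, q=2
→ (13, 2).  Check: 13²=169, 42·2²=168, difference 1.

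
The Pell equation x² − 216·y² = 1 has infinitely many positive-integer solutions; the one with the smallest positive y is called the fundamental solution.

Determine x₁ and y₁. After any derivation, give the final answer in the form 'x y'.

485 33

√216 = [14; 1,2,3,2,1,28, …], period ℓ=6 (even) → k=5
step 0: (14, 1)  from 14·(1,0) + (0,1)
…
step 4: (338, 23)  from 2·(147,10) + (44,3)
step 5: (485, 33)  from 1·(338,23) + (147,10)
(x₁, y₁) = (485, 33);  485² − 216·33² = 1 ✓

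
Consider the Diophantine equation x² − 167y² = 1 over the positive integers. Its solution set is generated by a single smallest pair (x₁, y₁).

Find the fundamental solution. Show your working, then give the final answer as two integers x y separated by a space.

168 13

[12; 1,11,1,24] for √167; ℓ=4 ⇒ convergent index 3
i=0: a=12 ⇒ p=12, q=1
…
i=2: a=11 ⇒ p=155, q=12
i=3: a=1 ⇒ p=168, q=13
→ (168, 13).  Check: 168²=28224, 167·13²=28223, difference 1.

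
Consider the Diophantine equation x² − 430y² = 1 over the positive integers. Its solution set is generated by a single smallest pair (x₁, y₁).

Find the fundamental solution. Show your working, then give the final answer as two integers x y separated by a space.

2862251 138030

√430 → a₀=20, period (1,2,1,3,1,…,2,1,40); ℓ=14 even so k=13
i=0: a=20 ⇒ p=20, q=1
…
i=2: a=2 ⇒ p=62, q=3
i=3: a=1 ⇒ p=83, q=4
i=4: a=3 ⇒ p=311, q=15
…
i=9: a=1 ⇒ p=155233, q=7486
i=10: a=3 ⇒ p=599138, q=28893
…
i=12: a=2 ⇒ p=2107880, q=101651
i=13: a=1 ⇒ p=2862251, q=138030
fundamental: x₁=2862251, y₁=138030  (since 8192480787001 − 430·19052280900 = 1)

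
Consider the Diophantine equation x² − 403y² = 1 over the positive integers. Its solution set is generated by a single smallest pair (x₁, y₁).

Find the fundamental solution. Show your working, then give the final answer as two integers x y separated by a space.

669878 33369

d=403: √d = [20; 13,2,1,3,1,3,1,2,13,40] (ℓ=10, even), read p_9/q_9
a_0=20:  p_0=20·1+0=20,  q_0=20·0+1=1
a_1=13:  p_1=13·20+1=261,  q_1=13·1+0=13
…
a_3=1:  p_3=1·542+261=803,  q_3=1·27+13=40
…
a_7=1:  p_7=1·14213+3754=17967,  q_7=1·708+187=895
a_8=2:  p_8=2·17967+14213=50147,  q_8=2·895+708=2498
a_9=13:  p_9=13·50147+17967=669878,  q_9=13·2498+895=33369
(x₁, y₁) = (669878, 33369);  669878² − 403·33369² = 1 ✓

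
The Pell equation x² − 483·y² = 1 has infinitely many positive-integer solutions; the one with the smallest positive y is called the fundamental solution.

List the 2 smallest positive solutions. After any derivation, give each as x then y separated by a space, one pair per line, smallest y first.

√483 = [21; 1,42, …], period ℓ=2 (even) → k=1
i=0: a=21 ⇒ p=21, q=1
i=1: a=1 ⇒ p=22, q=1
(x₁, y₁) = (22, 1);  22² − 483·1² = 1 ✓
n=2: (22,1)∘(22,1) = (22·22+483·1·1, 22·1+1·22) = (967,44)

22 1
967 44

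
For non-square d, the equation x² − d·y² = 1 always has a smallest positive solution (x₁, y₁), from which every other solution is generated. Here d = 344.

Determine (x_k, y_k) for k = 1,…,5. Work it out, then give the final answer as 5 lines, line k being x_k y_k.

√344 → a₀=18, period (1,1,4,1,3,1,4,1,1,36); ℓ=10 even so k=9
a_0=18:  p_0=18·1+0=18,  q_0=18·0+1=1
a_1=1:  p_1=1·18+1=19,  q_1=1·1+0=1
…
a_3=4:  p_3=4·37+19=167,  q_3=4·2+1=9
…
a_5=3:  p_5=3·204+167=779,  q_5=3·11+9=42
a_6=1:  p_6=1·779+204=983,  q_6=1·42+11=53
…
a_8=1:  p_8=1·4711+983=5694,  q_8=1·254+53=307
a_9=1:  p_9=1·5694+4711=10405,  q_9=1·307+254=561
→ (10405, 561).  Check: 10405²=108264025, 344·561²=108264024, difference 1.
(10405+561√344)^2 = 216528049 + 11674410√344
(10405+561√344)^3 = 4505948689285 + 242944471539√344
(10405+561√344)^4 = 93768792007492801 + 5055674441052180√344
(10405+561√344)^5 = 1951328557169976499525 + 105208584875351394261√344

10405 561
216528049 11674410
4505948689285 242944471539
93768792007492801 5055674441052180
1951328557169976499525 105208584875351394261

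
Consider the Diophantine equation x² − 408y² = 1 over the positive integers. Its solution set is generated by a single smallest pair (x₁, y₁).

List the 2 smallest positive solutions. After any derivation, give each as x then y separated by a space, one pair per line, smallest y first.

101 5
20401 1010

[20; 5,40] for √408; ℓ=2 ⇒ convergent index 1
k=0  a_k=20  p_k/q_k = 20/1
k=1  a_k=5  p_k/q_k = 101/5
fundamental: x₁=101, y₁=5  (since 10201 − 408·25 = 1)
n=2: (101,5)∘(101,5) = (101·101+408·5·5, 101·5+5·101) = (20401,1010)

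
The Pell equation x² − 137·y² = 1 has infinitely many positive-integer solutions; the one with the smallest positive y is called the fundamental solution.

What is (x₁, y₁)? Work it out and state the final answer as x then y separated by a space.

[11; 1,2,2,1,1,2,2,1,22] for √137; ℓ=9 ⇒ convergent index 17
step 0: (11, 1)  from 11·(1,0) + (0,1)
step 1: (12, 1)  from 1·(11,1) + (1,0)
step 2: (35, 3)  from 2·(12,1) + (11,1)
step 3: (82, 7)  from 2·(35,3) + (12,1)
step 4: (117, 10)  from 1·(82,7) + (35,3)
step 5: (199, 17)  from 1·(117,10) + (82,7)
step 6: (515, 44)  from 2·(199,17) + (117,10)
step 7: (1229, 105)  from 2·(515,44) + (199,17)
step 8: (1744, 149)  from 1·(1229,105) + (515,44)
step 9: (39597, 3383)  from 22·(1744,149) + (1229,105)
step 10: (41341, 3532)  from 1·(39597,3383) + (1744,149)
step 11: (122279, 10447)  from 2·(41341,3532) + (39597,3383)
…
step 13: (408178, 34873)  from 1·(285899,24426) + (122279,10447)
step 14: (694077, 59299)  from 1·(408178,34873) + (285899,24426)
step 15: (1796332, 153471)  from 2·(694077,59299) + (408178,34873)
step 16: (4286741, 366241)  from 2·(1796332,153471) + (694077,59299)
step 17: (6083073, 519712)  from 1·(4286741,366241) + (1796332,153471)
(x₁, y₁) = (6083073, 519712);  6083073² − 137·519712² = 1 ✓

6083073 519712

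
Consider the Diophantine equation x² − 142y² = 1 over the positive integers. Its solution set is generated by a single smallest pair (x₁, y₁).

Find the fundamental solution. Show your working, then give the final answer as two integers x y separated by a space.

143 12

√142 → a₀=11, period (1,10,1,22); ℓ=4 even so k=3
a_0=11:  p_0=11·1+0=11,  q_0=11·0+1=1
…
a_2=10:  p_2=10·12+11=131,  q_2=10·1+1=11
a_3=1:  p_3=1·131+12=143,  q_3=1·11+1=12
→ (143, 12).  Check: 143²=20449, 142·12²=20448, difference 1.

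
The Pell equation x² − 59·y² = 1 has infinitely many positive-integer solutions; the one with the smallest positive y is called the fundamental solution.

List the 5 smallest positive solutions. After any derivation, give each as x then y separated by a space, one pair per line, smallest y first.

√59 = [7; 1,2,7,2,1,14, …], period ℓ=6 (even) → k=5
a_0=7:  p_0=7·1+0=7,  q_0=7·0+1=1
a_1=1:  p_1=1·7+1=8,  q_1=1·1+0=1
…
a_3=7:  p_3=7·23+8=169,  q_3=7·3+1=22
a_4=2:  p_4=2·169+23=361,  q_4=2·22+3=47
a_5=1:  p_5=1·361+169=530,  q_5=1·47+22=69
fundamental: x₁=530, y₁=69  (since 280900 − 59·4761 = 1)
n=2: (530,69)∘(530,69) = (530·530+59·69·69, 530·69+69·530) = (561799,73140)
n=3: (561799,73140)∘(530,69) = (530·561799+59·69·73140, 530·73140+69·561799) = (595506410,77528331)
n=4: (595506410,77528331)∘(530,69) = (530·595506410+59·69·77528331, 530·77528331+69·595506410) = (631236232801,82179957720)
n=5: (631236232801,82179957720)∘(530,69) = (530·631236232801+59·69·82179957720, 530·82179957720+69·631236232801) = (669109811262650,87110677654869)

530 69
561799 73140
595506410 77528331
631236232801 82179957720
669109811262650 87110677654869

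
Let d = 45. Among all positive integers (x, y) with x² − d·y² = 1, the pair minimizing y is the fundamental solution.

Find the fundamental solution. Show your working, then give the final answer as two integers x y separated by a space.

d=45: √d = [6; 1,2,2,2,1,12] (ℓ=6, even), read p_5/q_5
a_0=6:  p_0=6·1+0=6,  q_0=6·0+1=1
…
a_4=2:  p_4=2·47+20=114,  q_4=2·7+3=17
a_5=1:  p_5=1·114+47=161,  q_5=1·17+7=24
fundamental: x₁=161, y₁=24  (since 25921 − 45·576 = 1)

161 24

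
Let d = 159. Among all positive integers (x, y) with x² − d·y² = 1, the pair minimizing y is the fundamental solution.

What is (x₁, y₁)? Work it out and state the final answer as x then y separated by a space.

1324 105

√159 → a₀=12, period (1,1,1,1,3,1,1,1,1,24); ℓ=10 even so k=9
a_0=12:  p_0=12·1+0=12,  q_0=12·0+1=1
…
a_3=1:  p_3=1·25+13=38,  q_3=1·2+1=3
…
a_5=3:  p_5=3·63+38=227,  q_5=3·5+3=18
…
a_8=1:  p_8=1·517+290=807,  q_8=1·41+23=64
a_9=1:  p_9=1·807+517=1324,  q_9=1·64+41=105
→ (1324, 105).  Check: 1324²=1752976, 159·105²=1752975, difference 1.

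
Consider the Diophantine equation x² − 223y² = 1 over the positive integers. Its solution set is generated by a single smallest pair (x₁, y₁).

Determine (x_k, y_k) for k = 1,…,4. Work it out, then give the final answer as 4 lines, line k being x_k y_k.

d=223: √d = [14; 1,13,1,28] (ℓ=4, even), read p_3/q_3
step 0: (14, 1)  from 14·(1,0) + (0,1)
step 1: (15, 1)  from 1·(14,1) + (1,0)
step 2: (209, 14)  from 13·(15,1) + (14,1)
step 3: (224, 15)  from 1·(209,14) + (15,1)
→ (224, 15).  Check: 224²=50176, 223·15²=50175, difference 1.
n=2: (224,15)∘(224,15) = (224·224+223·15·15, 224·15+15·224) = (100351,6720)
n=3: (100351,6720)∘(224,15) = (224·100351+223·15·6720, 224·6720+15·100351) = (44957024,3010545)
n=4: (44957024,3010545)∘(224,15) = (224·44957024+223·15·3010545, 224·3010545+15·44957024) = (20140646401,1348717440)

224 15
100351 6720
44957024 3010545
20140646401 1348717440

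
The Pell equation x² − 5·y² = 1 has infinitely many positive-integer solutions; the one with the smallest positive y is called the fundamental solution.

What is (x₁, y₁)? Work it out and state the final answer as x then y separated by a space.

9 4

√5 → a₀=2, period (4); ℓ=1 odd so k=1
k=0  a_k=2  p_k/q_k = 2/1
k=1  a_k=4  p_k/q_k = 9/4
(x₁, y₁) = (9, 4);  9² − 5·4² = 1 ✓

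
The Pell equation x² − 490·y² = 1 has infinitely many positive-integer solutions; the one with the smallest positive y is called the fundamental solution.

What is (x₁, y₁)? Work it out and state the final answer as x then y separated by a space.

1039681 46968

√490 → a₀=22, period (7,2,1,4,4,4,1,2,7,44); ℓ=10 even so k=9
a_0=22:  p_0=22·1+0=22,  q_0=22·0+1=1
a_1=7:  p_1=7·22+1=155,  q_1=7·1+0=7
…
a_4=4:  p_4=4·487+332=2280,  q_4=4·22+15=103
a_5=4:  p_5=4·2280+487=9607,  q_5=4·103+22=434
a_6=4:  p_6=4·9607+2280=40708,  q_6=4·434+103=1839
a_7=1:  p_7=1·40708+9607=50315,  q_7=1·1839+434=2273
a_8=2:  p_8=2·50315+40708=141338,  q_8=2·2273+1839=6385
a_9=7:  p_9=7·141338+50315=1039681,  q_9=7·6385+2273=46968
fundamental: x₁=1039681, y₁=46968  (since 1080936581761 − 490·2205993024 = 1)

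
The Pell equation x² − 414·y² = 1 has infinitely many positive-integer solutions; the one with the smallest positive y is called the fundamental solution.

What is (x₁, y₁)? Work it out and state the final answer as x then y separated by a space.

√414 = [20; 2,1,7,2,7,1,2,40, …], period ℓ=8 (even) → k=7
k=0  a_k=20  p_k/q_k = 20/1
k=1  a_k=2  p_k/q_k = 41/2
…
k=3  a_k=7  p_k/q_k = 468/23
…
k=6  a_k=1  p_k/q_k = 8444/415
k=7  a_k=2  p_k/q_k = 24335/1196
(x₁, y₁) = (24335, 1196);  24335² − 414·1196² = 1 ✓

24335 1196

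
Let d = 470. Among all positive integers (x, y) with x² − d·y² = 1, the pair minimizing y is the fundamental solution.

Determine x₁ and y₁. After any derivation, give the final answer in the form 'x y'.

1691 78

√470 = [21; 1,2,8,2,1,42, …], period ℓ=6 (even) → k=5
k=0  a_k=21  p_k/q_k = 21/1
k=1  a_k=1  p_k/q_k = 22/1
…
k=4  a_k=2  p_k/q_k = 1149/53
k=5  a_k=1  p_k/q_k = 1691/78
(x₁, y₁) = (1691, 78);  1691² − 470·78² = 1 ✓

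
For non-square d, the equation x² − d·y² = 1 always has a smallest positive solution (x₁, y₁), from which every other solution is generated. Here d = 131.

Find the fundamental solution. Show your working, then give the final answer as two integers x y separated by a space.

10610 927

√131 = [11; 2,4,11,4,2,22, …], period ℓ=6 (even) → k=5
step 0: (11, 1)  from 11·(1,0) + (0,1)
…
step 2: (103, 9)  from 4·(23,2) + (11,1)
step 3: (1156, 101)  from 11·(103,9) + (23,2)
step 4: (4727, 413)  from 4·(1156,101) + (103,9)
step 5: (10610, 927)  from 2·(4727,413) + (1156,101)
→ (10610, 927).  Check: 10610²=112572100, 131·927²=112572099, difference 1.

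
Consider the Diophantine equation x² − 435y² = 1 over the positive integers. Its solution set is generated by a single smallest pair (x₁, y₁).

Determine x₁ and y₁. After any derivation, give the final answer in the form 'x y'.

146 7

√435 → a₀=20, period (1,5,1,40); ℓ=4 even so k=3
step 0: (20, 1)  from 20·(1,0) + (0,1)
…
step 2: (125, 6)  from 5·(21,1) + (20,1)
step 3: (146, 7)  from 1·(125,6) + (21,1)
fundamental: x₁=146, y₁=7  (since 21316 − 435·49 = 1)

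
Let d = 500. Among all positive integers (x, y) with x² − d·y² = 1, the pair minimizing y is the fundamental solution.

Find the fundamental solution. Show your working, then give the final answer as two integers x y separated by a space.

930249 41602

√500 → a₀=22, period (2,1,3,2,1,…,1,2,44); ℓ=14 even so k=13
step 0: (22, 1)  from 22·(1,0) + (0,1)
step 1: (45, 2)  from 2·(22,1) + (1,0)
…
step 3: (246, 11)  from 3·(67,3) + (45,2)
…
step 10: (76317, 3413)  from 2·(30254,1353) + (15809,707)
…
step 12: (335522, 15005)  from 1·(259205,11592) + (76317,3413)
step 13: (930249, 41602)  from 2·(335522,15005) + (259205,11592)
→ (930249, 41602).  Check: 930249²=865363202001, 500·41602²=865363202000, difference 1.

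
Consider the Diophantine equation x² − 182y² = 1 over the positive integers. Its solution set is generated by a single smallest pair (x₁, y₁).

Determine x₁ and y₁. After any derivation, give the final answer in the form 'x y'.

√182 → a₀=13, period (2,26); ℓ=2 even so k=1
k=0  a_k=13  p_k/q_k = 13/1
k=1  a_k=2  p_k/q_k = 27/2
→ (27, 2).  Check: 27²=729, 182·2²=728, difference 1.

27 2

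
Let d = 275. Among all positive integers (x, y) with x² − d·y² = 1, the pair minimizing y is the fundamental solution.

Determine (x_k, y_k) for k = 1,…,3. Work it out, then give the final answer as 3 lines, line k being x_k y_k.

199 12
79201 4776
31521799 1900836

√275 = [16; 1,1,2,1,1,32, …], period ℓ=6 (even) → k=5
step 0: (16, 1)  from 16·(1,0) + (0,1)
step 1: (17, 1)  from 1·(16,1) + (1,0)
step 2: (33, 2)  from 1·(17,1) + (16,1)
step 3: (83, 5)  from 2·(33,2) + (17,1)
step 4: (116, 7)  from 1·(83,5) + (33,2)
step 5: (199, 12)  from 1·(116,7) + (83,5)
→ (199, 12).  Check: 199²=39601, 275·12²=39600, difference 1.
(x_2, y_2) = (199·199 + 275·12·12, 199·12 + 12·199) = (79201, 4776)
(x_3, y_3) = (199·79201 + 275·12·4776, 199·4776 + 12·79201) = (31521799, 1900836)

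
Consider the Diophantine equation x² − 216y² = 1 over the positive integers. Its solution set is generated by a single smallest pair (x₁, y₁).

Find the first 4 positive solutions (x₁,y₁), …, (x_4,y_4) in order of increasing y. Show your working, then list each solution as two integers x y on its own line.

485 33
470449 32010
456335045 31049667
442644523201 30118144980

√216 = [14; 1,2,3,2,1,28, …], period ℓ=6 (even) → k=5
k=0  a_k=14  p_k/q_k = 14/1
…
k=2  a_k=2  p_k/q_k = 44/3
k=3  a_k=3  p_k/q_k = 147/10
k=4  a_k=2  p_k/q_k = 338/23
k=5  a_k=1  p_k/q_k = 485/33
fundamental: x₁=485, y₁=33  (since 235225 − 216·1089 = 1)
(485+33√216)^2 = 470449 + 32010√216
(485+33√216)^3 = 456335045 + 31049667√216
(485+33√216)^4 = 442644523201 + 30118144980√216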